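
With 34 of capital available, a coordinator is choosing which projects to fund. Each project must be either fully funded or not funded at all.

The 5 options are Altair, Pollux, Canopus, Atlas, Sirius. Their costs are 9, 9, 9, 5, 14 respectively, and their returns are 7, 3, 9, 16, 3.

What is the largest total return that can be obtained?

Take Altair, Pollux, Canopus, and Atlas: cost 9 + 9 + 9 + 5 = 32 ≤ 34, return 7 + 3 + 9 + 16 = 35.
No other feasible combination does better.

35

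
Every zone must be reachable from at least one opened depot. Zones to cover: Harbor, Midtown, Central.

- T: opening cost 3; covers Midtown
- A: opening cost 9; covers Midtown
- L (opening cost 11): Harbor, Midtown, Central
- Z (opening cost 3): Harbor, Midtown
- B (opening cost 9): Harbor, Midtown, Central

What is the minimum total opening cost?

The greedy cost-per-new-zone heuristic would pick Z and B for 12, but a cheaper cover exists.
B alone covers Harbor, Midtown, Central — every zone.
Total opening cost: 9.
No cover costs less than 9.

9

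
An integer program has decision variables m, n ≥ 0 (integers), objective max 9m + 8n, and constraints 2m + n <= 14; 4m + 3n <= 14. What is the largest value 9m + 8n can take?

The continuous relaxation peaks at (0, 4.67) with value 37.33; rounding to a feasible lattice point costs some objective.
(m,n)=(2,2): 2·2+1·2=6≤14, 4·2+3·2=14≤14, objective 34.
(m,n)=(1,3): 2·1+1·3=5≤14, 4·1+3·3=13≤14, objective 33.
No feasible integer point exceeds 34.

34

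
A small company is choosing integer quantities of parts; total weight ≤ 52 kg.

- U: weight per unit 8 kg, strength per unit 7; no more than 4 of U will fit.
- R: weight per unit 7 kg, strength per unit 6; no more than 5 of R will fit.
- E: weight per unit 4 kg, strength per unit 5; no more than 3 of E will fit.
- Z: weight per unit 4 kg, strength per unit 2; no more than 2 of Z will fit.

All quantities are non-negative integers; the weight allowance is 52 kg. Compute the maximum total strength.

E has the best ratio (5/4); taking only E gives at most 3×5 = 15 (stopped by the supply cap of 3).
Mixing does better — 4×U, 1×R, and 3×E: weight 51 ≤ 52, strength 4·7 + 1·6 + 3·5 = 49.

49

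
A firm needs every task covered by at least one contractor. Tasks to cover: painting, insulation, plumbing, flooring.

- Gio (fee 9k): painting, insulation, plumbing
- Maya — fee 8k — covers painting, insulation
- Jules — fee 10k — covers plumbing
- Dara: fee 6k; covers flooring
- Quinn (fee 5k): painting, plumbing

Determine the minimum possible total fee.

The greedy cost-per-new-task heuristic would pick Quinn, Dara, and Maya for 19, but a cheaper cover exists.
Choose Gio and Dara: together they cover painting, insulation, plumbing, flooring — every task.
Total fee: 9 + 6 = 15.
No cover costs less than 15.

15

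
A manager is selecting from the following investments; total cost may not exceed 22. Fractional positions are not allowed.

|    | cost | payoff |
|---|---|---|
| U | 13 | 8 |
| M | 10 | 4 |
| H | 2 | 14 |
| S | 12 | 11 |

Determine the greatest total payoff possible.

25

U + H: cost 13 + 2 = 15 ≤ 22, payoff 8 + 14 = 22.
H + S: cost 2 + 12 = 14 ≤ 22, payoff 14 + 11 = 25.
M + H: cost 10 + 2 = 12 ≤ 22, payoff 4 + 14 = 18.
Best is H and S with total payoff 25.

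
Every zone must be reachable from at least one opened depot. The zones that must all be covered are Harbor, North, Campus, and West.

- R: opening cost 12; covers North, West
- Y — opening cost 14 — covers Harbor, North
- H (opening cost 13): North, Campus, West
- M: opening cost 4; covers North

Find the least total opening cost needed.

27

The greedy cost-per-new-zone heuristic would pick M, H, and Y for 31, but a cheaper cover exists.
Choose Y and H: together they cover Harbor, North, Campus, West — every zone.
Total opening cost: 14 + 13 = 27.
No cover costs less than 27.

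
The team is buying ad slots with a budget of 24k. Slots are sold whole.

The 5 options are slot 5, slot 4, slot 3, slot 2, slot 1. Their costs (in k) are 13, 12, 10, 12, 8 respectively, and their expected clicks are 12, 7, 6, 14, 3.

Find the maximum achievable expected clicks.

21

Take slot 4 and slot 2: cost 12 + 12 = 24 ≤ 24, expected clicks 7 + 14 = 21.
No other feasible combination does better.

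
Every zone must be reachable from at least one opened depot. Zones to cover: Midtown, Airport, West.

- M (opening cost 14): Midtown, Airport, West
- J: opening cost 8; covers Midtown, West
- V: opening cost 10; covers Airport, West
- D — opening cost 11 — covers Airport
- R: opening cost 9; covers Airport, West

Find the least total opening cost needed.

14

M alone covers Midtown, Airport, West — every zone.
Total opening cost: 14.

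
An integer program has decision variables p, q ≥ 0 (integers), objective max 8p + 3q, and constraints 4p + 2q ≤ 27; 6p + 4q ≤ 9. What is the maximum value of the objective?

(p,q)=(1,0) is feasible, giving 8.
(p,q)=(0,1) is feasible, giving 3.
(p,q)=(0,0) is feasible, giving 0.
No feasible integer point exceeds 8.

8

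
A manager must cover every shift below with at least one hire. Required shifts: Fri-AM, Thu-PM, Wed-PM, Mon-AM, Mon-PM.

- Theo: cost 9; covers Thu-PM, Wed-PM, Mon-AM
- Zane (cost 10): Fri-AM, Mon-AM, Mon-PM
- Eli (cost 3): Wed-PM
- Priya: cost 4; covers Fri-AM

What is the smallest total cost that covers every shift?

The greedy cost-per-new-shift heuristic would pick Theo, Priya, and Zane for 23, but a cheaper cover exists.
Choose Theo and Zane: together they cover Fri-AM, Thu-PM, Wed-PM, Mon-AM, Mon-PM — every shift.
Total cost: 9 + 10 = 19.
No cover costs less than 19.

19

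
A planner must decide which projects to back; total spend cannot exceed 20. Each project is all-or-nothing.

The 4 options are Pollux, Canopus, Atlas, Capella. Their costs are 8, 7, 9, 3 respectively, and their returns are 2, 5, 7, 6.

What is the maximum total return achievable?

18

This is an integer program with binary decision variables.
Canopus + Atlas + Capella: cost 7 + 9 + 3 = 19 ≤ 20, return 5 + 7 + 6 = 18.
Pollux + Atlas + Capella: cost 8 + 9 + 3 = 20 ≤ 20, return 2 + 7 + 6 = 15.
Best is Canopus, Atlas, and Capella with total return 18.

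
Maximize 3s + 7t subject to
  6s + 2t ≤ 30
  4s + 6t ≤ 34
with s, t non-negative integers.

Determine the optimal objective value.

(s,t)=(1,5): 6·1+2·5=16≤30, 4·1+6·5=34≤34, objective 38.
(s,t)=(0,5): 6·0+2·5=10≤30, 4·0+6·5=30≤34, objective 35.
(s,t)=(2,4): 6·2+2·4=20≤30, 4·2+6·4=32≤34, objective 34.
(s,t)=(1,4): 6·1+2·4=14≤30, 4·1+6·4=28≤34, objective 31.
Maximum is 38 at (s,t)=(1,5).

38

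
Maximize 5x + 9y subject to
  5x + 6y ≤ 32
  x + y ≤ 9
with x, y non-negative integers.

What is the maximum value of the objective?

45

The continuous relaxation peaks at (0, 5.33) with value 48.00; rounding to a feasible lattice point costs some objective.
(x,y)=(0,5): 5·0+6·5=30≤32, 1·0+1·5=5≤9, objective 45.
(x,y)=(1,4): 5·1+6·4=29≤32, 1·1+1·4=5≤9, objective 41.
(x,y)=(0,4): 5·0+6·4=24≤32, 1·0+1·4=4≤9, objective 36.
The best lattice point is (0,5), giving 45.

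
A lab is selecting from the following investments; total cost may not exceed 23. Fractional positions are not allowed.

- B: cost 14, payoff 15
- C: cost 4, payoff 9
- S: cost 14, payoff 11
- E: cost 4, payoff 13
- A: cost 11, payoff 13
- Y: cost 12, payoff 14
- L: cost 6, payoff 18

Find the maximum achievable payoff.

45

Allowing fractional choices, the relaxed optimum would be about 50.6, but investments are indivisible.
E + Y + L: cost 4 + 12 + 6 = 22 ≤ 23, payoff 13 + 14 + 18 = 45.
E + A + L: cost 4 + 11 + 6 = 21 ≤ 23, payoff 13 + 13 + 18 = 44.
Best is E, Y, and L with total payoff 45.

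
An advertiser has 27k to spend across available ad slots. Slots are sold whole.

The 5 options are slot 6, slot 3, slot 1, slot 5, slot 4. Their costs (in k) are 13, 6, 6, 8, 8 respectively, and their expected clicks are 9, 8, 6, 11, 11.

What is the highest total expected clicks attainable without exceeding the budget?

30

slot 1 + slot 5 + slot 4: cost 6 + 8 + 8 = 22 ≤ 27, expected clicks 6 + 11 + 11 = 28.
slot 6 + slot 3 + slot 5: cost 13 + 6 + 8 = 27 ≤ 27, expected clicks 9 + 8 + 11 = 28.
slot 3 + slot 5 + slot 4: cost 6 + 8 + 8 = 22 ≤ 27, expected clicks 8 + 11 + 11 = 30.
Best is slot 3, slot 5, and slot 4 with total expected clicks 30.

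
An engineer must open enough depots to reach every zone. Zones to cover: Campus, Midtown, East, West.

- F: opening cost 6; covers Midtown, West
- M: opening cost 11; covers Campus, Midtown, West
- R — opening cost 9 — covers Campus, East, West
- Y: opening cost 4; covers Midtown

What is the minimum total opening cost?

The greedy cost-per-new-zone heuristic would pick F and R for 15, but a cheaper cover exists.
Choose R and Y: together they cover Campus, Midtown, East, West — every zone.
Total opening cost: 9 + 4 = 13.
No cover costs less than 13.

13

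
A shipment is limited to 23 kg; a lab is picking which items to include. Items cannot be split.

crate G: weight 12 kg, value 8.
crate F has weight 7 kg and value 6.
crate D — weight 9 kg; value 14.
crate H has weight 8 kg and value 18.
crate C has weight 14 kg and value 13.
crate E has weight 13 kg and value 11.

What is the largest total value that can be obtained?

32

crate H + crate C: weight 8 + 14 = 22 ≤ 23, value 18 + 13 = 31.
crate D + crate H: weight 9 + 8 = 17 ≤ 23, value 14 + 18 = 32.
Best is crate D and crate H with total value 32.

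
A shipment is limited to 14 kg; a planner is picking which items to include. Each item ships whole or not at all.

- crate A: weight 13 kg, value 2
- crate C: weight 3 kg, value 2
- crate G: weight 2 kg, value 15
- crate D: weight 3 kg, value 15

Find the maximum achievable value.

32

Allowing fractional choices, the relaxed optimum would be about 32.9, but items are indivisible.
crate G + crate D: weight 2 + 3 = 5 ≤ 14, value 15 + 15 = 30.
crate C + crate G: weight 3 + 2 = 5 ≤ 14, value 2 + 15 = 17.
crate C + crate G + crate D: weight 3 + 2 + 3 = 8 ≤ 14, value 2 + 15 + 15 = 32.
Best is crate C, crate G, and crate D with total value 32.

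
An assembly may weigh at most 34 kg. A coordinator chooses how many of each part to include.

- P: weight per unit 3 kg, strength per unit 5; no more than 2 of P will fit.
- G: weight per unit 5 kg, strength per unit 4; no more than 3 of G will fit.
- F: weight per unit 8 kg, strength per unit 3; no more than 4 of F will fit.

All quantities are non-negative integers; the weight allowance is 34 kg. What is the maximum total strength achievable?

25

This is a bounded integer knapsack.
Take 2×P, 3×G, and 1×F: weight 29 ≤ 34, strength 2·5 + 3·4 + 1·3 = 25.
P has the best ratio (5/3) and is taken to its limit of 2; remaining capacity is filled optimally with the others.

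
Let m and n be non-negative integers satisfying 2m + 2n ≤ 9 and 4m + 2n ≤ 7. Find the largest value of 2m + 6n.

18

Relaxing integrality, the LP optimum is 21.00 at (m,n) = (0, 3.5), which is not an integer point.
(m,n)=(0,3): 2·0+2·3=6≤9, 4·0+2·3=6≤7, objective 18.
(m,n)=(0,2): 2·0+2·2=4≤9, 4·0+2·2=4≤7, objective 12.
No feasible integer point exceeds 18.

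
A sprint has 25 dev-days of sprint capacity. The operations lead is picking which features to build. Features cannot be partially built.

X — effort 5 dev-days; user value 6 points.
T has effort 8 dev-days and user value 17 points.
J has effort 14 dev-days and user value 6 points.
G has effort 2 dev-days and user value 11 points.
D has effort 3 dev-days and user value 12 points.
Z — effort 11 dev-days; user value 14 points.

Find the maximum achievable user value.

54

Allowing fractional choices, the relaxed optimum would be about 55.2, but features are indivisible.
T + G + D + Z: effort 8 + 2 + 3 + 11 = 24 ≤ 25, user value 17 + 11 + 12 + 14 = 54.
X + T + G + D: effort 5 + 8 + 2 + 3 = 18 ≤ 25, user value 6 + 17 + 11 + 12 = 46.
Best is T, G, D, and Z with total user value 54.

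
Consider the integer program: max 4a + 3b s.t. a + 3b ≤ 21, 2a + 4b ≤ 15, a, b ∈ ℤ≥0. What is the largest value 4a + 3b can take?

(a,b)=(7,0): 1·7+3·0=7≤21, 2·7+4·0=14≤15, objective 28.
(a,b)=(6,0): 1·6+3·0=6≤21, 2·6+4·0=12≤15, objective 24.
No feasible integer point exceeds 28.

28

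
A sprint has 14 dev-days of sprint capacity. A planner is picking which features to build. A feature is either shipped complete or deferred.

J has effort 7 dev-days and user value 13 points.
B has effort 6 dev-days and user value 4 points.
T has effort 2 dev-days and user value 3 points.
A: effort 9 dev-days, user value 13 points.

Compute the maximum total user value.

T + A: effort 2 + 9 = 11 ≤ 14, user value 3 + 13 = 16.
J + B: effort 7 + 6 = 13 ≤ 14, user value 13 + 4 = 17.
J + T: effort 7 + 2 = 9 ≤ 14, user value 13 + 3 = 16.
Best is J and B with total user value 17.

17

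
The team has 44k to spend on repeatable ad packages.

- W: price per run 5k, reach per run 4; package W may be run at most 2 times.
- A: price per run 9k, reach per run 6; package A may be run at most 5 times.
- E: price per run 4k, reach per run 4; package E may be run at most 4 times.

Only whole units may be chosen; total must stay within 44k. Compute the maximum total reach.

2×W, 2×A, and 4×E: price 44 ≤ 44, reach 2·4 + 2·6 + 4·4 = 36.
3×A and 4×E: price 43 ≤ 44, reach 3·6 + 4·4 = 34.
Best is 36.

36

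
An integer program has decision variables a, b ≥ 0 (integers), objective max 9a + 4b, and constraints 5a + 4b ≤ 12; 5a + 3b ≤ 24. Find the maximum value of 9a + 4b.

18

(a,b)=(2,0): 5·2+4·0=10≤12, 5·2+3·0=10≤24, objective 18.
(a,b)=(1,1): 5·1+4·1=9≤12, 5·1+3·1=8≤24, objective 13.
(a,b)=(1,0): 5·1+4·0=5≤12, 5·1+3·0=5≤24, objective 9.
Maximum is 18 at (a,b)=(2,0).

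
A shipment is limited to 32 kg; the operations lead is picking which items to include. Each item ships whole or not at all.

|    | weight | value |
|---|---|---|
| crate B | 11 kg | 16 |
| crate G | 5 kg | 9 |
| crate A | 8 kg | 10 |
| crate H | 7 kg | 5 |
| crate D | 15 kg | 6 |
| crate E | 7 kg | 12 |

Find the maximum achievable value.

Allowing fractional choices, the relaxed optimum would be about 47.7, but items are indivisible.
crate B + crate G + crate H + crate E: weight 11 + 5 + 7 + 7 = 30 ≤ 32, value 16 + 9 + 5 + 12 = 42.
crate B + crate G + crate A + crate H: weight 11 + 5 + 8 + 7 = 31 ≤ 32, value 16 + 9 + 10 + 5 = 40.
crate B + crate G + crate A + crate E: weight 11 + 5 + 8 + 7 = 31 ≤ 32, value 16 + 9 + 10 + 12 = 47.
Best is crate B, crate G, crate A, and crate E with total value 47.

47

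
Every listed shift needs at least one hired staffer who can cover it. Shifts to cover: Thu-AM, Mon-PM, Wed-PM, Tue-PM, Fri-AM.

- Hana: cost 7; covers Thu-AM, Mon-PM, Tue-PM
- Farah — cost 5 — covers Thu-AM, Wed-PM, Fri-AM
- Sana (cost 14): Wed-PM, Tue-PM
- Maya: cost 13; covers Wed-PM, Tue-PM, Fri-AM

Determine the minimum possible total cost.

Choose Hana and Farah: together they cover Thu-AM, Mon-PM, Wed-PM, Tue-PM, Fri-AM — every shift.
Total cost: 7 + 5 = 12.

12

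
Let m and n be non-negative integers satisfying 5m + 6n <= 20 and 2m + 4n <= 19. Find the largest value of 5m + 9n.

The continuous relaxation peaks at (0, 3.33) with value 30.00; rounding to a feasible lattice point costs some objective.
(m,n)=(0,3): 5·0+6·3=18≤20, 2·0+4·3=12≤19, objective 27.
(m,n)=(1,2): 5·1+6·2=17≤20, 2·1+4·2=10≤19, objective 23.
(m,n)=(0,2): 5·0+6·2=12≤20, 2·0+4·2=8≤19, objective 18.
No feasible integer point exceeds 27.

27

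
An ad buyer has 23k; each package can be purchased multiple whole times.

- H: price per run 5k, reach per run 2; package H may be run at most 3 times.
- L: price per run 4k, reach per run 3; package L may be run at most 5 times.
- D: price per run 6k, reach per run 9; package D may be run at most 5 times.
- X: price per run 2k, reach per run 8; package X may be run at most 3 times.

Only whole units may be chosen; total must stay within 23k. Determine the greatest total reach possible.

1×L, 2×D, and 3×X: price 22 ≤ 23, reach 1·3 + 2·9 + 3·8 = 45.
1×H, 2×D, and 3×X: price 23 ≤ 23, reach 1·2 + 2·9 + 3·8 = 44.
Best is 45.

45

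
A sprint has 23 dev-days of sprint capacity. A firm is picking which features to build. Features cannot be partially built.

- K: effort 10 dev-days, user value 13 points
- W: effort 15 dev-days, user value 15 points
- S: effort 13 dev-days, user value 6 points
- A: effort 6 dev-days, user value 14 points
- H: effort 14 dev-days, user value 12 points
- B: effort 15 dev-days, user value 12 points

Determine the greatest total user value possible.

Treat it as a binary knapsack problem.
Take W and A: effort 15 + 6 = 21 ≤ 23, user value 15 + 14 = 29.
No other feasible combination does better.

29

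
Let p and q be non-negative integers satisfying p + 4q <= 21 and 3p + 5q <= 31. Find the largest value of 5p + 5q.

50

(p,q)=(10,0): 1·10+4·0=10≤21, 3·10+5·0=30≤31, objective 50.
(p,q)=(9,0): 1·9+4·0=9≤21, 3·9+5·0=27≤31, objective 45.
The best lattice point is (10,0), giving 50.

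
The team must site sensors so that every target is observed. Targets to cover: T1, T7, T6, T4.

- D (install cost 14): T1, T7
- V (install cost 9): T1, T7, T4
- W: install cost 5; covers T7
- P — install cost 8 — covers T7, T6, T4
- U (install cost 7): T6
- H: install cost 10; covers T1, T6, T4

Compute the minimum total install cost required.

15

The greedy cost-per-new-target heuristic would pick P and V for 17, but a cheaper cover exists.
Choose W and H: together they cover T1, T7, T6, T4 — every target.
Total install cost: 5 + 10 = 15.
No cover costs less than 15.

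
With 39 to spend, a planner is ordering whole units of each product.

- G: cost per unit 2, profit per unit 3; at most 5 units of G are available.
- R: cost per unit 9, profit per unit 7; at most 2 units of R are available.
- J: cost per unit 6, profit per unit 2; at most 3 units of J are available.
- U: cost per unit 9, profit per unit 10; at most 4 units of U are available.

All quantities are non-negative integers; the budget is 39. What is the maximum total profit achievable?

45

Take 5×G and 3×U: cost 37 ≤ 39, profit 5·3 + 3·10 = 45.
G has the best ratio (3/2) and is taken to its limit of 5; remaining capacity is filled optimally with the others.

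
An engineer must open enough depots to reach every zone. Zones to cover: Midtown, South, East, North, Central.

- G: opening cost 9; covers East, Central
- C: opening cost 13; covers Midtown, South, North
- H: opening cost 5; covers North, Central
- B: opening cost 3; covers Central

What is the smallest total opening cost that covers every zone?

22

This is a weighted set-cover instance.
The greedy cost-per-new-zone heuristic would pick H, C, and G for 27, but a cheaper cover exists.
Choose G and C: together they cover Midtown, South, East, North, Central — every zone.
Total opening cost: 9 + 13 = 22.
No cover costs less than 22.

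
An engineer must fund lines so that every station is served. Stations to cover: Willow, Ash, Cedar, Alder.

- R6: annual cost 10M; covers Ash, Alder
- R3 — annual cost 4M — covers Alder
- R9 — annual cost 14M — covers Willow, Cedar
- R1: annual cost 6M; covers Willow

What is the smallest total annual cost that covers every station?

The greedy cost-per-new-station heuristic would pick R3, R1, R6, and R9 for 34, but a cheaper cover exists.
Choose R6 and R9: together they cover Willow, Ash, Cedar, Alder — every station.
Total annual cost: 10 + 14 = 24.
No cover costs less than 24.

24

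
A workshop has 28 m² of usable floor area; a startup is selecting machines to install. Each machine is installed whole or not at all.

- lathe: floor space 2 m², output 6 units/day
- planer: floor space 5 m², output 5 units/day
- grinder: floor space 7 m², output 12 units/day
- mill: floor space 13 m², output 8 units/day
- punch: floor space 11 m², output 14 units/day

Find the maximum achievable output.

Take lathe, planer, grinder, and punch: floor space 2 + 5 + 7 + 11 = 25 ≤ 28, output 6 + 5 + 12 + 14 = 37.
No other feasible combination does better.

37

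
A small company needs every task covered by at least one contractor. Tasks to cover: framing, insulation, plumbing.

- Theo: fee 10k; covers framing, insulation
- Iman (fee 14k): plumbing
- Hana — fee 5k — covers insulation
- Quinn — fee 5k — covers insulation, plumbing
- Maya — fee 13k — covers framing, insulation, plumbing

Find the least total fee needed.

The greedy cost-per-new-task heuristic would pick Quinn and Theo for 15, but a cheaper cover exists.
Maya alone covers framing, insulation, plumbing — every task.
Total fee: 13.
No cover costs less than 13.

13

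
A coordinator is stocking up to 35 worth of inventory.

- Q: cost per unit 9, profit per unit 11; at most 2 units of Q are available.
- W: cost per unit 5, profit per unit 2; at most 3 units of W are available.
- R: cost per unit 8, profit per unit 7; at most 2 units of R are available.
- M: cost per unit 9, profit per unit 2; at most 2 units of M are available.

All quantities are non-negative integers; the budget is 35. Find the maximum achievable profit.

2×Q and 2×R: cost 34 ≤ 35, profit 2·11 + 2·7 = 36.
2×Q, 1×R, and 1×M: cost 35 ≤ 35, profit 2·11 + 1·7 + 1·2 = 31.
Best is 36.

36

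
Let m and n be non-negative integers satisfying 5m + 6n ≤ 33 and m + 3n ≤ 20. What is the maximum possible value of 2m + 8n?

The continuous relaxation peaks at (0, 5.5) with value 44.00; rounding to a feasible lattice point costs some objective.
(m,n)=(0,5): 5·0+6·5=30≤33, 1·0+3·5=15≤20, objective 40.
(m,n)=(1,4): 5·1+6·4=29≤33, 1·1+3·4=13≤20, objective 34.
(m,n)=(0,4): 5·0+6·4=24≤33, 1·0+3·4=12≤20, objective 32.
Maximum is 40 at (m,n)=(0,5).

40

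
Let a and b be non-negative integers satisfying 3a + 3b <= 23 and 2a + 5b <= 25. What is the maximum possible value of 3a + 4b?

24

The continuous relaxation peaks at (4.44, 3.22) with value 26.22; rounding to a feasible lattice point costs some objective.
(a,b)=(4,3): 3·4+3·3=21≤23, 2·4+5·3=23≤25, objective 24.
(a,b)=(5,2): 3·5+3·2=21≤23, 2·5+5·2=20≤25, objective 23.
Maximum is 24 at (a,b)=(4,3).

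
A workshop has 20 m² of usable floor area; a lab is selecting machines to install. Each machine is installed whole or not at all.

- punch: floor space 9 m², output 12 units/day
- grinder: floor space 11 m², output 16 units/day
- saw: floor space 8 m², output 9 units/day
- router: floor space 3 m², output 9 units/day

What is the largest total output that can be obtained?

30

Allowing fractional choices, the relaxed optimum would be about 33.0, but machines are indivisible.
punch + grinder: floor space 9 + 11 = 20 ≤ 20, output 12 + 16 = 28.
punch + saw + router: floor space 9 + 8 + 3 = 20 ≤ 20, output 12 + 9 + 9 = 30.
grinder + router: floor space 11 + 3 = 14 ≤ 20, output 16 + 9 = 25.
Best is punch, saw, and router with total output 30.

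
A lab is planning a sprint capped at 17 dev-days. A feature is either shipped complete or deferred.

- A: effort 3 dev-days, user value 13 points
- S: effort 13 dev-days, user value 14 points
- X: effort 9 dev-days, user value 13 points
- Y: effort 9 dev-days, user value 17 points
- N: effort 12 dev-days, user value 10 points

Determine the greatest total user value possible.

30

A + Y: effort 3 + 9 = 12 ≤ 17, user value 13 + 17 = 30.
A + X: effort 3 + 9 = 12 ≤ 17, user value 13 + 13 = 26.
A + S: effort 3 + 13 = 16 ≤ 17, user value 13 + 14 = 27.
Best is A and Y with total user value 30.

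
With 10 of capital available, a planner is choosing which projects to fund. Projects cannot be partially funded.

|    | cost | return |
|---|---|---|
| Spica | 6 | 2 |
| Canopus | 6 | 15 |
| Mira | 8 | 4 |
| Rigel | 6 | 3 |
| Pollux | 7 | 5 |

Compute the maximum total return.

Canopus: cost 6 ≤ 10, return 15.
Pollux: cost 7 ≤ 10, return 5.
Best is Canopus with total return 15.

15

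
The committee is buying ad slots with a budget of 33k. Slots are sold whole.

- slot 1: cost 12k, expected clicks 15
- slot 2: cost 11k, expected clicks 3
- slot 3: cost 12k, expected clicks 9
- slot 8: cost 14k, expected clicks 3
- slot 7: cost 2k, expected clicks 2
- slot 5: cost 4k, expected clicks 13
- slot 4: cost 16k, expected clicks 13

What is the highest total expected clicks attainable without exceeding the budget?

This is an integer program with binary decision variables.
Allowing fractional choices, the relaxed optimum would be about 42.2, but ad slots are indivisible.
slot 1 + slot 3 + slot 7 + slot 5: cost 12 + 12 + 2 + 4 = 30 ≤ 33, expected clicks 15 + 9 + 2 + 13 = 39.
slot 1 + slot 5 + slot 4: cost 12 + 4 + 16 = 32 ≤ 33, expected clicks 15 + 13 + 13 = 41.
slot 1 + slot 3 + slot 5: cost 12 + 12 + 4 = 28 ≤ 33, expected clicks 15 + 9 + 13 = 37.
Best is slot 1, slot 5, and slot 4 with total expected clicks 41.

41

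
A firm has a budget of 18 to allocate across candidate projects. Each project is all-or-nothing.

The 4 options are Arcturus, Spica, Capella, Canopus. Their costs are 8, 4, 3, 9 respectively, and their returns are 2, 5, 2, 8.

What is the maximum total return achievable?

Allowing fractional choices, the relaxed optimum would be about 15.5, but projects are indivisible.
Spica + Capella + Canopus: cost 4 + 3 + 9 = 16 ≤ 18, return 5 + 2 + 8 = 15.
Spica + Canopus: cost 4 + 9 = 13 ≤ 18, return 5 + 8 = 13.
Capella + Canopus: cost 3 + 9 = 12 ≤ 18, return 2 + 8 = 10.
Best is Spica, Capella, and Canopus with total return 15.

15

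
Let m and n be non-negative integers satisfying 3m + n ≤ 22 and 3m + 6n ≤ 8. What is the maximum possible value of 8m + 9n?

16

Relaxing integrality, the LP optimum is 21.33 at (m,n) = (2.67, 0), which is not an integer point.
(m,n)=(2,0): 3·2+1·0=6≤22, 3·2+6·0=6≤8, objective 16.
(m,n)=(1,0): 3·1+1·0=3≤22, 3·1+6·0=3≤8, objective 8.
The best lattice point is (2,0), giving 16.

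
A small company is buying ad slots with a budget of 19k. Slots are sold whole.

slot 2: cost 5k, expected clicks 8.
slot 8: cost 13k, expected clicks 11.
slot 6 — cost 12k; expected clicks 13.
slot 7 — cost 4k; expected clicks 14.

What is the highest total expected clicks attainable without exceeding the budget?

27

Take slot 6 and slot 7: cost 12 + 4 = 16 ≤ 19, expected clicks 13 + 14 = 27.
No other feasible combination does better.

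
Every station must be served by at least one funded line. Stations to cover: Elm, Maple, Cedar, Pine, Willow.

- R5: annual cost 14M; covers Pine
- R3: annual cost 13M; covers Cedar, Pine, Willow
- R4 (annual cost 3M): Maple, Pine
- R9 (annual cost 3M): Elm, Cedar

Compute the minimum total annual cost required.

19

This is a weighted set-cover instance.
Choose R3, R4, and R9: together they cover Elm, Maple, Cedar, Pine, Willow — every station.
Total annual cost: 13 + 3 + 3 = 19.
No cover costs less than 19.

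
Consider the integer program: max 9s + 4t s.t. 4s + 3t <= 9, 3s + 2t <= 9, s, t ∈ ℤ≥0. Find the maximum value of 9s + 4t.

Relaxing integrality, the LP optimum is 20.25 at (s,t) = (2.25, 0), which is not an integer point.
(s,t)=(2,0): 4·2+3·0=8≤9, 3·2+2·0=6≤9, objective 18.
(s,t)=(1,1): 4·1+3·1=7≤9, 3·1+2·1=5≤9, objective 13.
Maximum is 18 at (s,t)=(2,0).

18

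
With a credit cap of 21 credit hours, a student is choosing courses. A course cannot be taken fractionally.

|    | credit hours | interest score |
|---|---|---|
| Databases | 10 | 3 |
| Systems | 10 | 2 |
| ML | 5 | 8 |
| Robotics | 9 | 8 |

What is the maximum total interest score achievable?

16

This is a 0-1 knapsack instance.
Allowing fractional choices, the relaxed optimum would be about 18.1, but courses are indivisible.
ML + Robotics: credit hours 5 + 9 = 14 ≤ 21, interest score 8 + 8 = 16.
Databases + ML: credit hours 10 + 5 = 15 ≤ 21, interest score 3 + 8 = 11.
Best is ML and Robotics with total interest score 16.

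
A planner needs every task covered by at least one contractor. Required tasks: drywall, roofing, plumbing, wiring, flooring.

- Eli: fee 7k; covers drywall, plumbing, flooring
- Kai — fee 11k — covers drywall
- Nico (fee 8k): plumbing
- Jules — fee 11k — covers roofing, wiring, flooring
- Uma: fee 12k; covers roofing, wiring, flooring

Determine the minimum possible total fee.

18

Choose Eli and Jules: together they cover drywall, roofing, plumbing, wiring, flooring — every task.
Total fee: 7 + 11 = 18.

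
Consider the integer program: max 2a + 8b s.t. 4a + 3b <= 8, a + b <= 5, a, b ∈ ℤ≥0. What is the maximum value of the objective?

16

The continuous relaxation peaks at (0, 2.67) with value 21.33; rounding to a feasible lattice point costs some objective.
(a,b)=(0,2): 4·0+3·2=6≤8, 1·0+1·2=2≤5, objective 16.
(a,b)=(1,1): 4·1+3·1=7≤8, 1·1+1·1=2≤5, objective 10.
(a,b)=(0,1): 4·0+3·1=3≤8, 1·0+1·1=1≤5, objective 8.
The best lattice point is (0,2), giving 16.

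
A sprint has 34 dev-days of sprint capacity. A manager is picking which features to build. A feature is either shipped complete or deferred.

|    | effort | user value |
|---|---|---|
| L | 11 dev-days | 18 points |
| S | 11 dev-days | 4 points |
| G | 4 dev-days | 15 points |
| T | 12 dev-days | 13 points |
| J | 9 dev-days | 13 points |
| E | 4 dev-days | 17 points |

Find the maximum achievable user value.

This is an integer program with binary decision variables.
Allowing fractional choices, the relaxed optimum would be about 69.5, but features are indivisible.
L + G + J + E: effort 11 + 4 + 9 + 4 = 28 ≤ 34, user value 18 + 15 + 13 + 17 = 63.
L + G + T + E: effort 11 + 4 + 12 + 4 = 31 ≤ 34, user value 18 + 15 + 13 + 17 = 63.
The maximum user value is 63; one optimal choice is L, G, J, and E.

63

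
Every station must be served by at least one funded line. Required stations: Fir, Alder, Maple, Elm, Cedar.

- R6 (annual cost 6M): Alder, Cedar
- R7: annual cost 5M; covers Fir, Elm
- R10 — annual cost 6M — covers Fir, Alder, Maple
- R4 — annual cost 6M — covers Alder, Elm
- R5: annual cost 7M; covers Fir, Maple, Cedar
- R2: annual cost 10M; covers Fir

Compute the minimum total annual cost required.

13

The greedy cost-per-new-station heuristic would pick R10, R7, and R6 for 17, but a cheaper cover exists.
Choose R4 and R5: together they cover Fir, Alder, Maple, Elm, Cedar — every station.
Total annual cost: 6 + 7 = 13.
No cover costs less than 13.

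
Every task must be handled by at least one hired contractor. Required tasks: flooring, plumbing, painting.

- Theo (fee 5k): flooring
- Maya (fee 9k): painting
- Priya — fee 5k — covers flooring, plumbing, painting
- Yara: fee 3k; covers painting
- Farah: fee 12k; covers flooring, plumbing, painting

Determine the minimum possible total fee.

5

Priya alone covers flooring, plumbing, painting — every task.
Total fee: 5.
No cover costs less than 5.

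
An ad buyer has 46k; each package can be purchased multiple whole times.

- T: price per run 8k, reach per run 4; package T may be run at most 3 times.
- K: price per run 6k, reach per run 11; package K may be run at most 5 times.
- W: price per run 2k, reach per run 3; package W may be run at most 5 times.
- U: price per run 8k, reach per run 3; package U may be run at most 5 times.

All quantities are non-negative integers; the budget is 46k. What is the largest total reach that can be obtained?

This is a bounded integer knapsack.
K has the best ratio (11/6); taking only K gives at most 5×11 = 55 (stopped by the supply cap of 5).
Mixing does better — 1×T, 5×K, and 4×W: price 46 ≤ 46, reach 1·4 + 5·11 + 4·3 = 71.

71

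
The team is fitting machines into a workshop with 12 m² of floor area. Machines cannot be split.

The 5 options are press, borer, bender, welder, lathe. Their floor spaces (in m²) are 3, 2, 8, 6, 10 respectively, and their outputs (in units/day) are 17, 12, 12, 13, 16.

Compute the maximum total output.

42

Allowing fractional choices, the relaxed optimum would be about 43.6, but machines are indivisible.
press + borer: floor space 3 + 2 = 5 ≤ 12, output 17 + 12 = 29.
press + welder: floor space 3 + 6 = 9 ≤ 12, output 17 + 13 = 30.
press + borer + welder: floor space 3 + 2 + 6 = 11 ≤ 12, output 17 + 12 + 13 = 42.
Best is press, borer, and welder with total output 42.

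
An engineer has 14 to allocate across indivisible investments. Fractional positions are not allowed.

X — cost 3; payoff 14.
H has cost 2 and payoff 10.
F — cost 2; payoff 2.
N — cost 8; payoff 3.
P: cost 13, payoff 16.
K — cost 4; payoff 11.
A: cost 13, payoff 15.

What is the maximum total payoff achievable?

37

Allowing fractional choices, the relaxed optimum would be about 41.2, but investments are indivisible.
X + F + K: cost 3 + 2 + 4 = 9 ≤ 14, payoff 14 + 2 + 11 = 27.
X + H + K: cost 3 + 2 + 4 = 9 ≤ 14, payoff 14 + 10 + 11 = 35.
X + H + F + K: cost 3 + 2 + 2 + 4 = 11 ≤ 14, payoff 14 + 10 + 2 + 11 = 37.
Best is X, H, F, and K with total payoff 37.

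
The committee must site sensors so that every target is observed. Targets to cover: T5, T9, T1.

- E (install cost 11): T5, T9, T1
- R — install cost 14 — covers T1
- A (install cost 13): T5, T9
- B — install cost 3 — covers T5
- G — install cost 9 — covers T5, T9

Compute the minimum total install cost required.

11

The greedy cost-per-new-target heuristic would pick B and E for 14, but a cheaper cover exists.
E alone covers T5, T9, T1 — every target.
Total install cost: 11.
No cover costs less than 11.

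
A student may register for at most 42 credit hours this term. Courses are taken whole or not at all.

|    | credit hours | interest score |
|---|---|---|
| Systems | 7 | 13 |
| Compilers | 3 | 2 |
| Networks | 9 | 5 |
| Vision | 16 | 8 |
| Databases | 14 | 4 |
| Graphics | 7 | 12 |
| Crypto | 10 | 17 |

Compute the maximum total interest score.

Take Systems, Vision, Graphics, and Crypto: credit hours 7 + 16 + 7 + 10 = 40 ≤ 42, interest score 13 + 8 + 12 + 17 = 50.
No other feasible combination does better.

50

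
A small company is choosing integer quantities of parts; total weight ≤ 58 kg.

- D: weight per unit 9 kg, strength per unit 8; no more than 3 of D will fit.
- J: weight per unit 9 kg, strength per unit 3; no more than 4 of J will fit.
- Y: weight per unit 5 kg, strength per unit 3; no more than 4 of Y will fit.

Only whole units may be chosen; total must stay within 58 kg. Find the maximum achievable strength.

39

This is a bounded integer knapsack.
D has the best ratio (8/9); taking only D gives at most 3×8 = 24 (stopped by the supply cap of 3).
Mixing does better — 3×D, 1×J, and 4×Y: weight 56 ≤ 58, strength 3·8 + 1·3 + 4·3 = 39.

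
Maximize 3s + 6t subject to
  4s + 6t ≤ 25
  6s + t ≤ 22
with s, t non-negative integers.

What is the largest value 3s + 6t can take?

Relaxing integrality, the LP optimum is 25.00 at (s,t) = (0, 4.17), which is not an integer point.
(s,t)=(0,4): 4·0+6·4=24≤25, 6·0+1·4=4≤22, objective 24.
(s,t)=(1,3): 4·1+6·3=22≤25, 6·1+1·3=9≤22, objective 21.
The best lattice point is (0,4), giving 24.

24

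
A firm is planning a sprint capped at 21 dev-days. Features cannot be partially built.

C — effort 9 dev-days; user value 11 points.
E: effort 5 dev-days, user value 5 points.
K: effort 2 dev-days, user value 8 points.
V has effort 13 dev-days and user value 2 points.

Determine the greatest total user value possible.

24

Allowing fractional choices, the relaxed optimum would be about 24.8, but features are indivisible.
C + E + K: effort 9 + 5 + 2 = 16 ≤ 21, user value 11 + 5 + 8 = 24.
C + K: effort 9 + 2 = 11 ≤ 21, user value 11 + 8 = 19.
C + E: effort 9 + 5 = 14 ≤ 21, user value 11 + 5 = 16.
Best is C, E, and K with total user value 24.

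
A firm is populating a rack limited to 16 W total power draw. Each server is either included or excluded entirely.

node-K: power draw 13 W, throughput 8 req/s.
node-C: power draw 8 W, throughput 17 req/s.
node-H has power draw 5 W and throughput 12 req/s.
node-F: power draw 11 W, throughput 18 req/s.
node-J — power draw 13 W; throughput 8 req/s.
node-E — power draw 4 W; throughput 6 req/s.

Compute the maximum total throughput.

Allowing fractional choices, the relaxed optimum would be about 33.9, but servers are indivisible.
node-C + node-H: power draw 8 + 5 = 13 ≤ 16, throughput 17 + 12 = 29.
node-F + node-E: power draw 11 + 4 = 15 ≤ 16, throughput 18 + 6 = 24.
node-H + node-F: power draw 5 + 11 = 16 ≤ 16, throughput 12 + 18 = 30.
Best is node-H and node-F with total throughput 30.

30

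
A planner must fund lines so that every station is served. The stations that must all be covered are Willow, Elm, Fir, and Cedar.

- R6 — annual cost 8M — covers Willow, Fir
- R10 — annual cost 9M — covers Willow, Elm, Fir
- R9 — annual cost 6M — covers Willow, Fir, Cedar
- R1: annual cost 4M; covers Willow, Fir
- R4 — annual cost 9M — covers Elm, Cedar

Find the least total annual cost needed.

13

This is an integer covering problem.
The greedy cost-per-new-station heuristic would pick R9 and R10 for 15, but a cheaper cover exists.
Choose R1 and R4: together they cover Willow, Elm, Fir, Cedar — every station.
Total annual cost: 4 + 9 = 13.
No cover costs less than 13.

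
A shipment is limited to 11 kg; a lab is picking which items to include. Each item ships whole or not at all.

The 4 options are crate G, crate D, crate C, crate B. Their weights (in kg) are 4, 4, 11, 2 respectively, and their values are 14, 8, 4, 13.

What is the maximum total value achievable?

This is a 0-1 knapsack instance.
crate G + crate B: weight 4 + 2 = 6 ≤ 11, value 14 + 13 = 27.
crate G + crate D + crate B: weight 4 + 4 + 2 = 10 ≤ 11, value 14 + 8 + 13 = 35.
crate G + crate D: weight 4 + 4 = 8 ≤ 11, value 14 + 8 = 22.
Best is crate G, crate D, and crate B with total value 35.

35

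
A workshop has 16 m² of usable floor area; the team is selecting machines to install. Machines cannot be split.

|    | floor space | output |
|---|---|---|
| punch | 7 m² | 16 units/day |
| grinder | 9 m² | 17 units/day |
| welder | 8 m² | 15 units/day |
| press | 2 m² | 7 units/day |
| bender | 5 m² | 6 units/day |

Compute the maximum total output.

33

Treat it as a binary knapsack problem.
Take punch and grinder: floor space 7 + 9 = 16 ≤ 16, output 16 + 17 = 33.
No other feasible combination does better.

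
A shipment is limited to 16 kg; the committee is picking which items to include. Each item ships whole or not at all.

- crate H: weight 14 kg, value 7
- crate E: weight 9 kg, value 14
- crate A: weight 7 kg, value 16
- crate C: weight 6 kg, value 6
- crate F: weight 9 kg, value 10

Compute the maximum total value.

30

crate E + crate A: weight 9 + 7 = 16 ≤ 16, value 14 + 16 = 30.
crate A + crate F: weight 7 + 9 = 16 ≤ 16, value 16 + 10 = 26.
Best is crate E and crate A with total value 30.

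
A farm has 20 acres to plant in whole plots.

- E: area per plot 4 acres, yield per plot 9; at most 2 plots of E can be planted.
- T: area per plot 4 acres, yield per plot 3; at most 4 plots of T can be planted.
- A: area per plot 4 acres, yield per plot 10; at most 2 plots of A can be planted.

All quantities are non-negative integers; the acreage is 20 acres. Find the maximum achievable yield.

41

2×E, 1×T, and 2×A: area 20 ≤ 20, yield 2·9 + 1·3 + 2·10 = 41.
2×E and 2×A: area 16 ≤ 20, yield 2·9 + 2·10 = 38.
Best is 41.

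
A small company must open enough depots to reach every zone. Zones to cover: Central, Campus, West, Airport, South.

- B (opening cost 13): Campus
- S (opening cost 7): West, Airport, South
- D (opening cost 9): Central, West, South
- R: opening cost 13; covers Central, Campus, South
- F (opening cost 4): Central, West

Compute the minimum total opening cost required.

20

The greedy cost-per-new-zone heuristic would pick F, S, and B for 24, but a cheaper cover exists.
Choose S and R: together they cover Central, Campus, West, Airport, South — every zone.
Total opening cost: 7 + 13 = 20.
No cover costs less than 20.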